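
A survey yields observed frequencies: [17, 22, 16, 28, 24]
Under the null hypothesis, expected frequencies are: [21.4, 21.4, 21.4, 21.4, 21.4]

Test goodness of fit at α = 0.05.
Chi-square goodness of fit test:
H₀: observed counts match expected distribution
H₁: observed counts differ from expected distribution
df = k - 1 = 4
χ² = Σ(O - E)²/E
   = (17 - 21.4)²/21.4 + (22 - 21.4)²/21.4 + (16 - 21.4)²/21.4 + (28 - 21.4)²/21.4 + (24 - 21.4)²/21.4
   = 0.905 + 0.017 + 1.363 + 2.036 + 0.316
   = 4.64
p-value = 0.3268

Since p-value > α = 0.05, we fail to reject H₀.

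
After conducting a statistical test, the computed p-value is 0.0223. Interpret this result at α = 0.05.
Since p = 0.0223 < α = 0.05, reject H₀.
There is sufficient evidence to reject the null hypothesis; the result is statistically significant at the 0.05 level.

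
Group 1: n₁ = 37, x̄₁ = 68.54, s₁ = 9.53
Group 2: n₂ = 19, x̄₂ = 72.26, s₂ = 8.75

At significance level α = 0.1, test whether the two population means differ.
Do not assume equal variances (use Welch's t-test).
Welch's two-sample t-test:
H₀: μ₁ = μ₂
H₁: μ₁ ≠ μ₂
s₁²/n₁ = 9.53²/37 = 2.4546,  s₂²/n₂ = 8.75²/19 = 4.0296
SE = √(s₁²/n₁ + s₂²/n₂) = √(2.4546 + 4.0296) = 2.5464
df (Welch-Satterthwaite) = (s₁²/n₁ + s₂²/n₂)² / [(s₁²/n₁)²/(n₁-1) + (s₂²/n₂)²/(n₂-1)] ≈ 39.31
t = (x̄₁ - x̄₂) / SE = (68.54 - 72.26) / 2.5464 = -3.72 / 2.5464 = -1.461
p-value = 0.1520

Since p-value > α = 0.1, we fail to reject H₀.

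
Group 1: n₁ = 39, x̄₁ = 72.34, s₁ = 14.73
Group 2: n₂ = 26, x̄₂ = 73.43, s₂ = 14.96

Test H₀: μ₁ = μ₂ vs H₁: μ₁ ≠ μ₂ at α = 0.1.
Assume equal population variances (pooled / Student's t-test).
Student's two-sample t-test (equal variances):
H₀: μ₁ = μ₂
H₁: μ₁ ≠ μ₂
df = n₁ + n₂ - 2 = 63
Pooled variance s_p² = [(n₁-1)s₁² + (n₂-1)s₂²] / (n₁ + n₂ - 2) = [(38)(14.73²) + (25)(14.96²)] / 63 = 219.6827
SE = √(s_p²(1/n₁ + 1/n₂)) = √(219.6827 × (1/39 + 1/26)) = 3.7526
t = (x̄₁ - x̄₂) / SE = (72.34 - 73.43) / 3.7526 = -1.09 / 3.7526 = -0.290
p-value = 0.7724

Since p-value > α = 0.1, we fail to reject H₀.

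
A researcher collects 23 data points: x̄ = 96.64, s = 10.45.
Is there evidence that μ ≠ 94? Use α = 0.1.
One-sample t-test:
H₀: μ = 94
H₁: μ ≠ 94
df = n - 1 = 22
t = (x̄ - μ₀) / (s/√n) = (96.64 - 94) / (10.45/√23) = 1.212
p-value = 0.2385

Since p-value > α = 0.1, we fail to reject H₀.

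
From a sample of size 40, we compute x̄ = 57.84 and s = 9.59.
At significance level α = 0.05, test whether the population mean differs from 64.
One-sample t-test:
H₀: μ = 64
H₁: μ ≠ 64
df = n - 1 = 39
t = (x̄ - μ₀) / (s/√n) = (57.84 - 64) / (9.59/√40) = -4.062
p-value = 0.0002

Since p-value < α = 0.05, we reject H₀.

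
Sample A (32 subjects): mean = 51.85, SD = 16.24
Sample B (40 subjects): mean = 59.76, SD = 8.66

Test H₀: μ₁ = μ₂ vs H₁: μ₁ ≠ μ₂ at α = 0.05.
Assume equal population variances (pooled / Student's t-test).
Student's two-sample t-test (equal variances):
H₀: μ₁ = μ₂
H₁: μ₁ ≠ μ₂
df = n₁ + n₂ - 2 = 70
Pooled variance s_p² = [(n₁-1)s₁² + (n₂-1)s₂²] / (n₁ + n₂ - 2) = [(31)(16.24²) + (39)(8.66²)] / 70 = 158.5813
SE = √(s_p²(1/n₁ + 1/n₂)) = √(158.5813 × (1/32 + 1/40)) = 2.9867
t = (x̄₁ - x̄₂) / SE = (51.85 - 59.76) / 2.9867 = -7.91 / 2.9867 = -2.648
p-value = 0.0100

Since p-value < α = 0.05, we reject H₀.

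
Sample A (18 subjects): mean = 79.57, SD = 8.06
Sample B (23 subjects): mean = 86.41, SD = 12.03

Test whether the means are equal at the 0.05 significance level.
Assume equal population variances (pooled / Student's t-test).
Student's two-sample t-test (equal variances):
H₀: μ₁ = μ₂
H₁: μ₁ ≠ μ₂
df = n₁ + n₂ - 2 = 39
Pooled variance s_p² = [(n₁-1)s₁² + (n₂-1)s₂²] / (n₁ + n₂ - 2) = [(17)(8.06²) + (22)(12.03²)] / 39 = 109.9549
SE = √(s_p²(1/n₁ + 1/n₂)) = √(109.9549 × (1/18 + 1/23)) = 3.2999
t = (x̄₁ - x̄₂) / SE = (79.57 - 86.41) / 3.2999 = -6.84 / 3.2999 = -2.073
p-value = 0.0448

Since p-value < α = 0.05, we reject H₀.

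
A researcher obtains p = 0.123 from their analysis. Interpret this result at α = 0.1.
Since p = 0.123 > α = 0.1, fail to reject H₀.
There is insufficient evidence to reject the null hypothesis; the result is not statistically significant at the 0.1 level.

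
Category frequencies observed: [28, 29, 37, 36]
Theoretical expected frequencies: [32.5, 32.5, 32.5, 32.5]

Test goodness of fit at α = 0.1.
Chi-square goodness of fit test:
H₀: observed counts match expected distribution
H₁: observed counts differ from expected distribution
df = k - 1 = 3
χ² = Σ(O - E)²/E
   = (28 - 32.5)²/32.5 + (29 - 32.5)²/32.5 + (37 - 32.5)²/32.5 + (36 - 32.5)²/32.5
   = 0.623 + 0.377 + 0.623 + 0.377
   = 2.00
p-value = 0.5724

Since p-value > α = 0.1, we fail to reject H₀.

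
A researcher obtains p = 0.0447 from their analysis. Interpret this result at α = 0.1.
Since p = 0.0447 < α = 0.1, reject H₀.
There is sufficient evidence to reject the null hypothesis; the result is statistically significant at the 0.1 level.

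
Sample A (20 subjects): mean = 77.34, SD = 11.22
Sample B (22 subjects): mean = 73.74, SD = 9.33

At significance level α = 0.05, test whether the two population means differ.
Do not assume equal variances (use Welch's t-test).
Welch's two-sample t-test:
H₀: μ₁ = μ₂
H₁: μ₁ ≠ μ₂
s₁²/n₁ = 11.22²/20 = 6.2944,  s₂²/n₂ = 9.33²/22 = 3.9568
SE = √(s₁²/n₁ + s₂²/n₂) = √(6.2944 + 3.9568) = 3.2017
df (Welch-Satterthwaite) = (s₁²/n₁ + s₂²/n₂)² / [(s₁²/n₁)²/(n₁-1) + (s₂²/n₂)²/(n₂-1)] ≈ 37.12
t = (x̄₁ - x̄₂) / SE = (77.34 - 73.74) / 3.2017 = 3.60 / 3.2017 = 1.124
p-value = 0.2681

Since p-value > α = 0.05, we fail to reject H₀.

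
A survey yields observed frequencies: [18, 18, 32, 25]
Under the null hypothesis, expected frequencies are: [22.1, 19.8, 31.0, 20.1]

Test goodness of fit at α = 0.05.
Chi-square goodness of fit test:
H₀: observed counts match expected distribution
H₁: observed counts differ from expected distribution
df = k - 1 = 3
χ² = Σ(O - E)²/E
   = (18 - 22.1)²/22.1 + (18 - 19.8)²/19.8 + (32 - 31.0)²/31.0 + (25 - 20.1)²/20.1
   = 0.761 + 0.164 + 0.032 + 1.195
   = 2.15
p-value = 0.5417

Since p-value > α = 0.05, we fail to reject H₀.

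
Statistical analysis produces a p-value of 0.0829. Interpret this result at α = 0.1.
Since p = 0.0829 < α = 0.1, reject H₀.
There is sufficient evidence to reject the null hypothesis; the result is statistically significant at the 0.1 level.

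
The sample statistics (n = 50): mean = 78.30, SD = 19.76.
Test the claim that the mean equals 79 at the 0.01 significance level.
One-sample t-test:
H₀: μ = 79
H₁: μ ≠ 79
df = n - 1 = 49
t = (x̄ - μ₀) / (s/√n) = (78.30 - 79) / (19.76/√50) = -0.250
p-value = 0.8033

Since p-value > α = 0.01, we fail to reject H₀.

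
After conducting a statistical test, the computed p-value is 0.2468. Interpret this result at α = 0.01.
Since p = 0.2468 > α = 0.01, fail to reject H₀.
There is insufficient evidence to reject the null hypothesis; the result is not statistically significant at the 0.01 level.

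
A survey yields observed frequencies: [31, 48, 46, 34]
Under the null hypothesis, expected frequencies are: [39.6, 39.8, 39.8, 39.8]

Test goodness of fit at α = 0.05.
Chi-square goodness of fit test:
H₀: observed counts match expected distribution
H₁: observed counts differ from expected distribution
df = k - 1 = 3
χ² = Σ(O - E)²/E
   = (31 - 39.6)²/39.6 + (48 - 39.8)²/39.8 + (46 - 39.8)²/39.8 + (34 - 39.8)²/39.8
   = 1.868 + 1.689 + 0.966 + 0.845
   = 5.37
p-value = 0.1467

Since p-value > α = 0.05, we fail to reject H₀.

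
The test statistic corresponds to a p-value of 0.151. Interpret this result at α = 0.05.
Since p = 0.151 > α = 0.05, fail to reject H₀.
There is insufficient evidence to reject the null hypothesis; the result is not statistically significant at the 0.05 level.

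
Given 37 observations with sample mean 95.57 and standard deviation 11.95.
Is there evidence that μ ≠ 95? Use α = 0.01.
One-sample t-test:
H₀: μ = 95
H₁: μ ≠ 95
df = n - 1 = 36
t = (x̄ - μ₀) / (s/√n) = (95.57 - 95) / (11.95/√37) = 0.290
p-value = 0.7734

Since p-value > α = 0.01, we fail to reject H₀.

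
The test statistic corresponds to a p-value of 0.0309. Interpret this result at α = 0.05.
Since p = 0.0309 < α = 0.05, reject H₀.
There is sufficient evidence to reject the null hypothesis; the result is statistically significant at the 0.05 level.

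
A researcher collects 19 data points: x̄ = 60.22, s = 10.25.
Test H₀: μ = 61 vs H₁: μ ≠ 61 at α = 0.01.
One-sample t-test:
H₀: μ = 61
H₁: μ ≠ 61
df = n - 1 = 18
t = (x̄ - μ₀) / (s/√n) = (60.22 - 61) / (10.25/√19) = -0.332
p-value = 0.7439

Since p-value > α = 0.01, we fail to reject H₀.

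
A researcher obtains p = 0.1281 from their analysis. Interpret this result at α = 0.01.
Since p = 0.1281 > α = 0.01, fail to reject H₀.
There is insufficient evidence to reject the null hypothesis; the result is not statistically significant at the 0.01 level.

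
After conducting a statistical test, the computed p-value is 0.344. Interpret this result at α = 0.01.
Since p = 0.344 > α = 0.01, fail to reject H₀.
There is insufficient evidence to reject the null hypothesis; the result is not statistically significant at the 0.01 level.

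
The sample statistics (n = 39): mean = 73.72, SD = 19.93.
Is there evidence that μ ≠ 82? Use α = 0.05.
One-sample t-test:
H₀: μ = 82
H₁: μ ≠ 82
df = n - 1 = 38
t = (x̄ - μ₀) / (s/√n) = (73.72 - 82) / (19.93/√39) = -2.595
p-value = 0.0134

Since p-value < α = 0.05, we reject H₀.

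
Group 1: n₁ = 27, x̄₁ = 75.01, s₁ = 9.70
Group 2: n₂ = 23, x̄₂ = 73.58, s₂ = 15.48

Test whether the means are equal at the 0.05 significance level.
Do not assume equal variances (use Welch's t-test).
Welch's two-sample t-test:
H₀: μ₁ = μ₂
H₁: μ₁ ≠ μ₂
s₁²/n₁ = 9.70²/27 = 3.4848,  s₂²/n₂ = 15.48²/23 = 10.4187
SE = √(s₁²/n₁ + s₂²/n₂) = √(3.4848 + 10.4187) = 3.7287
df (Welch-Satterthwaite) = (s₁²/n₁ + s₂²/n₂)² / [(s₁²/n₁)²/(n₁-1) + (s₂²/n₂)²/(n₂-1)] ≈ 35.79
t = (x̄₁ - x̄₂) / SE = (75.01 - 73.58) / 3.7287 = 1.43 / 3.7287 = 0.384
p-value = 0.7036

Since p-value > α = 0.05, we fail to reject H₀.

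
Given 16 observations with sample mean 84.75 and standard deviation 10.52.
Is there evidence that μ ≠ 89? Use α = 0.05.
One-sample t-test:
H₀: μ = 89
H₁: μ ≠ 89
df = n - 1 = 15
t = (x̄ - μ₀) / (s/√n) = (84.75 - 89) / (10.52/√16) = -1.616
p-value = 0.1269

Since p-value > α = 0.05, we fail to reject H₀.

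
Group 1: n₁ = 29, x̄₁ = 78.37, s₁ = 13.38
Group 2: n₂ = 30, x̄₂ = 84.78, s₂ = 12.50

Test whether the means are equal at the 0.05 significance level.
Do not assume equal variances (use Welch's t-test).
Welch's two-sample t-test:
H₀: μ₁ = μ₂
H₁: μ₁ ≠ μ₂
s₁²/n₁ = 13.38²/29 = 6.1733,  s₂²/n₂ = 12.50²/30 = 5.2083
SE = √(s₁²/n₁ + s₂²/n₂) = √(6.1733 + 5.2083) = 3.3737
df (Welch-Satterthwaite) = (s₁²/n₁ + s₂²/n₂)² / [(s₁²/n₁)²/(n₁-1) + (s₂²/n₂)²/(n₂-1)] ≈ 56.41
t = (x̄₁ - x̄₂) / SE = (78.37 - 84.78) / 3.3737 = -6.41 / 3.3737 = -1.900
p-value = 0.0625

Since p-value > α = 0.05, we fail to reject H₀.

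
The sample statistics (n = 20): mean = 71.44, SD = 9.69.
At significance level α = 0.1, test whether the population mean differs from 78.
One-sample t-test:
H₀: μ = 78
H₁: μ ≠ 78
df = n - 1 = 19
t = (x̄ - μ₀) / (s/√n) = (71.44 - 78) / (9.69/√20) = -3.028
p-value = 0.0069

Since p-value < α = 0.1, we reject H₀.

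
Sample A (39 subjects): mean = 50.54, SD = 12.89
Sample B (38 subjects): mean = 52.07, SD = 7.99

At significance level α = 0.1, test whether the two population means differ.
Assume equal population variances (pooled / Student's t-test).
Student's two-sample t-test (equal variances):
H₀: μ₁ = μ₂
H₁: μ₁ ≠ μ₂
df = n₁ + n₂ - 2 = 75
Pooled variance s_p² = [(n₁-1)s₁² + (n₂-1)s₂²] / (n₁ + n₂ - 2) = [(38)(12.89²) + (37)(7.99²)] / 75 = 115.6782
SE = √(s_p²(1/n₁ + 1/n₂)) = √(115.6782 × (1/39 + 1/38)) = 2.4516
t = (x̄₁ - x̄₂) / SE = (50.54 - 52.07) / 2.4516 = -1.53 / 2.4516 = -0.624
p-value = 0.5345

Since p-value > α = 0.1, we fail to reject H₀.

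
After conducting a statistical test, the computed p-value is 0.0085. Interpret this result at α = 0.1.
Since p = 0.0085 < α = 0.1, reject H₀.
There is sufficient evidence to reject the null hypothesis; the result is statistically significant at the 0.1 level.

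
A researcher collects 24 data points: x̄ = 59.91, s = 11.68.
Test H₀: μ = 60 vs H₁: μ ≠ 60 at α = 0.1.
One-sample t-test:
H₀: μ = 60
H₁: μ ≠ 60
df = n - 1 = 23
t = (x̄ - μ₀) / (s/√n) = (59.91 - 60) / (11.68/√24) = -0.038
p-value = 0.9702

Since p-value > α = 0.1, we fail to reject H₀.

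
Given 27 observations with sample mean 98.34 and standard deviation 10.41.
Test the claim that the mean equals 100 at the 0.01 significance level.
One-sample t-test:
H₀: μ = 100
H₁: μ ≠ 100
df = n - 1 = 26
t = (x̄ - μ₀) / (s/√n) = (98.34 - 100) / (10.41/√27) = -0.829
p-value = 0.4149

Since p-value > α = 0.01, we fail to reject H₀.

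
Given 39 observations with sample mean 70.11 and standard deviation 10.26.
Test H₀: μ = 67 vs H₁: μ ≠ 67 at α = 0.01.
One-sample t-test:
H₀: μ = 67
H₁: μ ≠ 67
df = n - 1 = 38
t = (x̄ - μ₀) / (s/√n) = (70.11 - 67) / (10.26/√39) = 1.893
p-value = 0.0660

Since p-value > α = 0.01, we fail to reject H₀.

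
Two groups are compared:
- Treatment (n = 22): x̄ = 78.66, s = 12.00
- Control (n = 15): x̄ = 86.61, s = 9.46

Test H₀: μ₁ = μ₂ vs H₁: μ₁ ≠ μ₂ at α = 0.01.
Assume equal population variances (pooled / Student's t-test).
Student's two-sample t-test (equal variances):
H₀: μ₁ = μ₂
H₁: μ₁ ≠ μ₂
df = n₁ + n₂ - 2 = 35
Pooled variance s_p² = [(n₁-1)s₁² + (n₂-1)s₂²] / (n₁ + n₂ - 2) = [(21)(12.00²) + (14)(9.46²)] / 35 = 122.1966
SE = √(s_p²(1/n₁ + 1/n₂)) = √(122.1966 × (1/22 + 1/15)) = 3.7015
t = (x̄₁ - x̄₂) / SE = (78.66 - 86.61) / 3.7015 = -7.95 / 3.7015 = -2.148
p-value = 0.0387

Since p-value > α = 0.01, we fail to reject H₀.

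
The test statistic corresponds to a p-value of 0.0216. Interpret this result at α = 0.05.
Since p = 0.0216 < α = 0.05, reject H₀.
There is sufficient evidence to reject the null hypothesis; the result is statistically significant at the 0.05 level.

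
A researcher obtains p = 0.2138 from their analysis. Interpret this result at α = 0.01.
Since p = 0.2138 > α = 0.01, fail to reject H₀.
There is insufficient evidence to reject the null hypothesis; the result is not statistically significant at the 0.01 level.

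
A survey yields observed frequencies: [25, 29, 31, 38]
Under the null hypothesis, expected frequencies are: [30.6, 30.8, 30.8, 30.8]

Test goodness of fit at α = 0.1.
Chi-square goodness of fit test:
H₀: observed counts match expected distribution
H₁: observed counts differ from expected distribution
df = k - 1 = 3
χ² = Σ(O - E)²/E
   = (25 - 30.6)²/30.6 + (29 - 30.8)²/30.8 + (31 - 30.8)²/30.8 + (38 - 30.8)²/30.8
   = 1.025 + 0.105 + 0.001 + 1.683
   = 2.81
p-value = 0.4211

Since p-value > α = 0.1, we fail to reject H₀.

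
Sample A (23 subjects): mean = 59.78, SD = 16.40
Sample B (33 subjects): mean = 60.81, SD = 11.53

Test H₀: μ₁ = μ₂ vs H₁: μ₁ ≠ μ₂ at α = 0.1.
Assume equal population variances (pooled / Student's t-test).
Student's two-sample t-test (equal variances):
H₀: μ₁ = μ₂
H₁: μ₁ ≠ μ₂
df = n₁ + n₂ - 2 = 54
Pooled variance s_p² = [(n₁-1)s₁² + (n₂-1)s₂²] / (n₁ + n₂ - 2) = [(22)(16.40²) + (32)(11.53²)] / 54 = 188.3561
SE = √(s_p²(1/n₁ + 1/n₂)) = √(188.3561 × (1/23 + 1/33)) = 3.7279
t = (x̄₁ - x̄₂) / SE = (59.78 - 60.81) / 3.7279 = -1.03 / 3.7279 = -0.276
p-value = 0.7834

Since p-value > α = 0.1, we fail to reject H₀.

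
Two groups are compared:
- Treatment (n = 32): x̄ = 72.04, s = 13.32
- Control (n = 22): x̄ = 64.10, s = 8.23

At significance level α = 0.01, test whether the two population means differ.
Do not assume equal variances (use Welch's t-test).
Welch's two-sample t-test:
H₀: μ₁ = μ₂
H₁: μ₁ ≠ μ₂
s₁²/n₁ = 13.32²/32 = 5.5445,  s₂²/n₂ = 8.23²/22 = 3.0788
SE = √(s₁²/n₁ + s₂²/n₂) = √(5.5445 + 3.0788) = 2.9365
df (Welch-Satterthwaite) = (s₁²/n₁ + s₂²/n₂)² / [(s₁²/n₁)²/(n₁-1) + (s₂²/n₂)²/(n₂-1)] ≈ 51.53
t = (x̄₁ - x̄₂) / SE = (72.04 - 64.10) / 2.9365 = 7.94 / 2.9365 = 2.704
p-value = 0.0093

Since p-value < α = 0.01, we reject H₀.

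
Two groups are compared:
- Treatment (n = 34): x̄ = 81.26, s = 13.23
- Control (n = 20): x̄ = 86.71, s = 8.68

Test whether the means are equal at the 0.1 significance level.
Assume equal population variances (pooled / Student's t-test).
Student's two-sample t-test (equal variances):
H₀: μ₁ = μ₂
H₁: μ₁ ≠ μ₂
df = n₁ + n₂ - 2 = 52
Pooled variance s_p² = [(n₁-1)s₁² + (n₂-1)s₂²] / (n₁ + n₂ - 2) = [(33)(13.23²) + (19)(8.68²)] / 52 = 138.6075
SE = √(s_p²(1/n₁ + 1/n₂)) = √(138.6075 × (1/34 + 1/20)) = 3.3177
t = (x̄₁ - x̄₂) / SE = (81.26 - 86.71) / 3.3177 = -5.45 / 3.3177 = -1.643
p-value = 0.1065

Since p-value > α = 0.1, we fail to reject H₀.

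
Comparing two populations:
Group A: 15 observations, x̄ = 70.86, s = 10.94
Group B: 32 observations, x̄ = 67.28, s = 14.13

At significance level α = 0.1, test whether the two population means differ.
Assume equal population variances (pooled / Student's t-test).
Student's two-sample t-test (equal variances):
H₀: μ₁ = μ₂
H₁: μ₁ ≠ μ₂
df = n₁ + n₂ - 2 = 45
Pooled variance s_p² = [(n₁-1)s₁² + (n₂-1)s₂²] / (n₁ + n₂ - 2) = [(14)(10.94²) + (31)(14.13²)] / 45 = 174.7763
SE = √(s_p²(1/n₁ + 1/n₂)) = √(174.7763 × (1/15 + 1/32)) = 4.1368
t = (x̄₁ - x̄₂) / SE = (70.86 - 67.28) / 4.1368 = 3.58 / 4.1368 = 0.865
p-value = 0.3914

Since p-value > α = 0.1, we fail to reject H₀.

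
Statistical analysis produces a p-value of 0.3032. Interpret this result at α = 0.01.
Since p = 0.3032 > α = 0.01, fail to reject H₀.
There is insufficient evidence to reject the null hypothesis; the result is not statistically significant at the 0.01 level.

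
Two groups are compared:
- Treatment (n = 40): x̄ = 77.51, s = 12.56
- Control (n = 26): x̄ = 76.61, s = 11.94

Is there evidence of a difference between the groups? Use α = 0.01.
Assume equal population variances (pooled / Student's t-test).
Student's two-sample t-test (equal variances):
H₀: μ₁ = μ₂
H₁: μ₁ ≠ μ₂
df = n₁ + n₂ - 2 = 64
Pooled variance s_p² = [(n₁-1)s₁² + (n₂-1)s₂²] / (n₁ + n₂ - 2) = [(39)(12.56²) + (25)(11.94²)] / 64 = 151.8200
SE = √(s_p²(1/n₁ + 1/n₂)) = √(151.8200 × (1/40 + 1/26)) = 3.1040
t = (x̄₁ - x̄₂) / SE = (77.51 - 76.61) / 3.1040 = 0.90 / 3.1040 = 0.290
p-value = 0.7728

Since p-value > α = 0.01, we fail to reject H₀.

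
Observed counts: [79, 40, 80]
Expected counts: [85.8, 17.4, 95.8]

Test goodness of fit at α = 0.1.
Chi-square goodness of fit test:
H₀: observed counts match expected distribution
H₁: observed counts differ from expected distribution
df = k - 1 = 2
χ² = Σ(O - E)²/E
   = (79 - 85.8)²/85.8 + (40 - 17.4)²/17.4 + (80 - 95.8)²/95.8
   = 0.539 + 29.354 + 2.606
   = 32.50
p-value < 0.0001

Since p-value < α = 0.1, we reject H₀.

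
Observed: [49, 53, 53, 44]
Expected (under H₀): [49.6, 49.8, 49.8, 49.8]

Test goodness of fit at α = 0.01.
Chi-square goodness of fit test:
H₀: observed counts match expected distribution
H₁: observed counts differ from expected distribution
df = k - 1 = 3
χ² = Σ(O - E)²/E
   = (49 - 49.6)²/49.6 + (53 - 49.8)²/49.8 + (53 - 49.8)²/49.8 + (44 - 49.8)²/49.8
   = 0.007 + 0.206 + 0.206 + 0.676
   = 1.09
p-value = 0.7785

Since p-value > α = 0.01, we fail to reject H₀.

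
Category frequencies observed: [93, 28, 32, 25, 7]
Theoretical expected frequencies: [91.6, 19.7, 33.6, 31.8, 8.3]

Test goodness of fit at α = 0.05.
Chi-square goodness of fit test:
H₀: observed counts match expected distribution
H₁: observed counts differ from expected distribution
df = k - 1 = 4
χ² = Σ(O - E)²/E
   = (93 - 91.6)²/91.6 + (28 - 19.7)²/19.7 + (32 - 33.6)²/33.6 + (25 - 31.8)²/31.8 + (7 - 8.3)²/8.3
   = 0.021 + 3.497 + 0.076 + 1.454 + 0.204
   = 5.25
p-value = 0.2624

Since p-value > α = 0.05, we fail to reject H₀.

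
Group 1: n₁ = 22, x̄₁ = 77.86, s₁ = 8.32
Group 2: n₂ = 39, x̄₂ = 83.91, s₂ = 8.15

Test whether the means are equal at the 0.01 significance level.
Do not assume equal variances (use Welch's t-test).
Welch's two-sample t-test:
H₀: μ₁ = μ₂
H₁: μ₁ ≠ μ₂
s₁²/n₁ = 8.32²/22 = 3.1465,  s₂²/n₂ = 8.15²/39 = 1.7031
SE = √(s₁²/n₁ + s₂²/n₂) = √(3.1465 + 1.7031) = 2.2022
df (Welch-Satterthwaite) = (s₁²/n₁ + s₂²/n₂)² / [(s₁²/n₁)²/(n₁-1) + (s₂²/n₂)²/(n₂-1)] ≈ 42.93
t = (x̄₁ - x̄₂) / SE = (77.86 - 83.91) / 2.2022 = -6.05 / 2.2022 = -2.747
p-value = 0.0087

Since p-value < α = 0.01, we reject H₀.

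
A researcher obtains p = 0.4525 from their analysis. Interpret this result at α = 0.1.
Since p = 0.4525 > α = 0.1, fail to reject H₀.
There is insufficient evidence to reject the null hypothesis; the result is not statistically significant at the 0.1 level.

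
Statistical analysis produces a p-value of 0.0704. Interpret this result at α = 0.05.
Since p = 0.0704 > α = 0.05, fail to reject H₀.
There is insufficient evidence to reject the null hypothesis; the result is not statistically significant at the 0.05 level.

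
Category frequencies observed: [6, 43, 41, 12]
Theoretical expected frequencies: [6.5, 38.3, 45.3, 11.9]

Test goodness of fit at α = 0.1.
Chi-square goodness of fit test:
H₀: observed counts match expected distribution
H₁: observed counts differ from expected distribution
df = k - 1 = 3
χ² = Σ(O - E)²/E
   = (6 - 6.5)²/6.5 + (43 - 38.3)²/38.3 + (41 - 45.3)²/45.3 + (12 - 11.9)²/11.9
   = 0.038 + 0.577 + 0.408 + 0.001
   = 1.02
p-value = 0.7954

Since p-value > α = 0.1, we fail to reject H₀.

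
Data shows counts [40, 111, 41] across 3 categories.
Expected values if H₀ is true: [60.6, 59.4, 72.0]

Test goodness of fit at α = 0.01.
Chi-square goodness of fit test:
H₀: observed counts match expected distribution
H₁: observed counts differ from expected distribution
df = k - 1 = 2
χ² = Σ(O - E)²/E
   = (40 - 60.6)²/60.6 + (111 - 59.4)²/59.4 + (41 - 72.0)²/72.0
   = 7.003 + 44.824 + 13.347
   = 65.17
p-value < 0.0001

Since p-value < α = 0.01, we reject H₀.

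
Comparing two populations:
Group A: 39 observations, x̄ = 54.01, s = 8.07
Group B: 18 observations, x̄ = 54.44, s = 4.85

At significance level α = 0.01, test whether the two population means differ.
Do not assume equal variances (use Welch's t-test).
Welch's two-sample t-test:
H₀: μ₁ = μ₂
H₁: μ₁ ≠ μ₂
s₁²/n₁ = 8.07²/39 = 1.6699,  s₂²/n₂ = 4.85²/18 = 1.3068
SE = √(s₁²/n₁ + s₂²/n₂) = √(1.6699 + 1.3068) = 1.7253
df (Welch-Satterthwaite) = (s₁²/n₁ + s₂²/n₂)² / [(s₁²/n₁)²/(n₁-1) + (s₂²/n₂)²/(n₂-1)] ≈ 50.97
t = (x̄₁ - x̄₂) / SE = (54.01 - 54.44) / 1.7253 = -0.43 / 1.7253 = -0.249
p-value = 0.8042

Since p-value > α = 0.01, we fail to reject H₀.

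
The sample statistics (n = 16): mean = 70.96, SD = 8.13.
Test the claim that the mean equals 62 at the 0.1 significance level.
One-sample t-test:
H₀: μ = 62
H₁: μ ≠ 62
df = n - 1 = 15
t = (x̄ - μ₀) / (s/√n) = (70.96 - 62) / (8.13/√16) = 4.408
p-value = 0.0005

Since p-value < α = 0.1, we reject H₀.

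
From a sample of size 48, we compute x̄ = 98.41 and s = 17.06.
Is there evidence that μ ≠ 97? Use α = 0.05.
One-sample t-test:
H₀: μ = 97
H₁: μ ≠ 97
df = n - 1 = 47
t = (x̄ - μ₀) / (s/√n) = (98.41 - 97) / (17.06/√48) = 0.573
p-value = 0.5696

Since p-value > α = 0.05, we fail to reject H₀.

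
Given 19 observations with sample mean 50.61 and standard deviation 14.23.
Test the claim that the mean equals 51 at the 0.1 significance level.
One-sample t-test:
H₀: μ = 51
H₁: μ ≠ 51
df = n - 1 = 18
t = (x̄ - μ₀) / (s/√n) = (50.61 - 51) / (14.23/√19) = -0.119
p-value = 0.9062

Since p-value > α = 0.1, we fail to reject H₀.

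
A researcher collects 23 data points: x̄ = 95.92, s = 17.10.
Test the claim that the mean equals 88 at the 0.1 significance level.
One-sample t-test:
H₀: μ = 88
H₁: μ ≠ 88
df = n - 1 = 22
t = (x̄ - μ₀) / (s/√n) = (95.92 - 88) / (17.10/√23) = 2.221
p-value = 0.0369

Since p-value < α = 0.1, we reject H₀.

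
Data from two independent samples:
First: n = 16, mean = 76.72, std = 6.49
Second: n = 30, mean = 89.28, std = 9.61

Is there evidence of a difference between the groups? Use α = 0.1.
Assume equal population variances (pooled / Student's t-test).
Student's two-sample t-test (equal variances):
H₀: μ₁ = μ₂
H₁: μ₁ ≠ μ₂
df = n₁ + n₂ - 2 = 44
Pooled variance s_p² = [(n₁-1)s₁² + (n₂-1)s₂²] / (n₁ + n₂ - 2) = [(15)(6.49²) + (29)(9.61²)] / 44 = 75.2276
SE = √(s_p²(1/n₁ + 1/n₂)) = √(75.2276 × (1/16 + 1/30)) = 2.6850
t = (x̄₁ - x̄₂) / SE = (76.72 - 89.28) / 2.6850 = -12.56 / 2.6850 = -4.678
p-value < 0.0001

Since p-value < α = 0.1, we reject H₀.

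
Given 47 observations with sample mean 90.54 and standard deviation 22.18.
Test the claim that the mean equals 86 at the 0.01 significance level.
One-sample t-test:
H₀: μ = 86
H₁: μ ≠ 86
df = n - 1 = 46
t = (x̄ - μ₀) / (s/√n) = (90.54 - 86) / (22.18/√47) = 1.403
p-value = 0.1672

Since p-value > α = 0.01, we fail to reject H₀.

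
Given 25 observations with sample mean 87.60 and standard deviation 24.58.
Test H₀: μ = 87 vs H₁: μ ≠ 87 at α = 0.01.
One-sample t-test:
H₀: μ = 87
H₁: μ ≠ 87
df = n - 1 = 24
t = (x̄ - μ₀) / (s/√n) = (87.60 - 87) / (24.58/√25) = 0.122
p-value = 0.9039

Since p-value > α = 0.01, we fail to reject H₀.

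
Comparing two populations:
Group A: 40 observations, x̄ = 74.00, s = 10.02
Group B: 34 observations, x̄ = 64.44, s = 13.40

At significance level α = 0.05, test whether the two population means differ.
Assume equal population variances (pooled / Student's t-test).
Student's two-sample t-test (equal variances):
H₀: μ₁ = μ₂
H₁: μ₁ ≠ μ₂
df = n₁ + n₂ - 2 = 72
Pooled variance s_p² = [(n₁-1)s₁² + (n₂-1)s₂²] / (n₁ + n₂ - 2) = [(39)(10.02²) + (33)(13.40²)] / 72 = 136.6819
SE = √(s_p²(1/n₁ + 1/n₂)) = √(136.6819 × (1/40 + 1/34)) = 2.7271
t = (x̄₁ - x̄₂) / SE = (74.00 - 64.44) / 2.7271 = 9.56 / 2.7271 = 3.506
p-value = 0.0008

Since p-value < α = 0.05, we reject H₀.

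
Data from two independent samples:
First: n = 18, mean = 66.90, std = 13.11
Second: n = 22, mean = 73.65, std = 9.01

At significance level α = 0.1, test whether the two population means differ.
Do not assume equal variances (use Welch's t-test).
Welch's two-sample t-test:
H₀: μ₁ = μ₂
H₁: μ₁ ≠ μ₂
s₁²/n₁ = 13.11²/18 = 9.5484,  s₂²/n₂ = 9.01²/22 = 3.6900
SE = √(s₁²/n₁ + s₂²/n₂) = √(9.5484 + 3.6900) = 3.6385
df (Welch-Satterthwaite) = (s₁²/n₁ + s₂²/n₂)² / [(s₁²/n₁)²/(n₁-1) + (s₂²/n₂)²/(n₂-1)] ≈ 29.15
t = (x̄₁ - x̄₂) / SE = (66.90 - 73.65) / 3.6385 = -6.75 / 3.6385 = -1.855
p-value = 0.0737

Since p-value < α = 0.1, we reject H₀.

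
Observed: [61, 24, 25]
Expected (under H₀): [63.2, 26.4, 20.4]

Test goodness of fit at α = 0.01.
Chi-square goodness of fit test:
H₀: observed counts match expected distribution
H₁: observed counts differ from expected distribution
df = k - 1 = 2
χ² = Σ(O - E)²/E
   = (61 - 63.2)²/63.2 + (24 - 26.4)²/26.4 + (25 - 20.4)²/20.4
   = 0.077 + 0.218 + 1.037
   = 1.33
p-value = 0.5138

Since p-value > α = 0.01, we fail to reject H₀.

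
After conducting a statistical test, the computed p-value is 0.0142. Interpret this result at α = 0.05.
Since p = 0.0142 < α = 0.05, reject H₀.
There is sufficient evidence to reject the null hypothesis; the result is statistically significant at the 0.05 level.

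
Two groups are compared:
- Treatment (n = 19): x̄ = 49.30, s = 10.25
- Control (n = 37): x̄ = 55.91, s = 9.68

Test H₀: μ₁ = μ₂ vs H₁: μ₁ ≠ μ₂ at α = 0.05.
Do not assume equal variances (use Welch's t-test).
Welch's two-sample t-test:
H₀: μ₁ = μ₂
H₁: μ₁ ≠ μ₂
s₁²/n₁ = 10.25²/19 = 5.5296,  s₂²/n₂ = 9.68²/37 = 2.5325
SE = √(s₁²/n₁ + s₂²/n₂) = √(5.5296 + 2.5325) = 2.8394
df (Welch-Satterthwaite) = (s₁²/n₁ + s₂²/n₂)² / [(s₁²/n₁)²/(n₁-1) + (s₂²/n₂)²/(n₂-1)] ≈ 34.63
t = (x̄₁ - x̄₂) / SE = (49.30 - 55.91) / 2.8394 = -6.61 / 2.8394 = -2.328
p-value = 0.0259

Since p-value < α = 0.05, we reject H₀.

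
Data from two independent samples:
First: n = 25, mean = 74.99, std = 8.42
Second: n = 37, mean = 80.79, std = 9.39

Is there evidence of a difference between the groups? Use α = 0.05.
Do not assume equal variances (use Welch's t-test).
Welch's two-sample t-test:
H₀: μ₁ = μ₂
H₁: μ₁ ≠ μ₂
s₁²/n₁ = 8.42²/25 = 2.8359,  s₂²/n₂ = 9.39²/37 = 2.3830
SE = √(s₁²/n₁ + s₂²/n₂) = √(2.8359 + 2.3830) = 2.2845
df (Welch-Satterthwaite) = (s₁²/n₁ + s₂²/n₂)² / [(s₁²/n₁)²/(n₁-1) + (s₂²/n₂)²/(n₂-1)] ≈ 55.27
t = (x̄₁ - x̄₂) / SE = (74.99 - 80.79) / 2.2845 = -5.80 / 2.2845 = -2.539
p-value = 0.0140

Since p-value < α = 0.05, we reject H₀.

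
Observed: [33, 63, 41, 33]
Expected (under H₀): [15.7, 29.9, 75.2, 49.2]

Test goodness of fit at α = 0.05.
Chi-square goodness of fit test:
H₀: observed counts match expected distribution
H₁: observed counts differ from expected distribution
df = k - 1 = 3
χ² = Σ(O - E)²/E
   = (33 - 15.7)²/15.7 + (63 - 29.9)²/29.9 + (41 - 75.2)²/75.2 + (33 - 49.2)²/49.2
   = 19.063 + 36.642 + 15.554 + 5.334
   = 76.59
p-value < 0.0001

Since p-value < α = 0.05, we reject H₀.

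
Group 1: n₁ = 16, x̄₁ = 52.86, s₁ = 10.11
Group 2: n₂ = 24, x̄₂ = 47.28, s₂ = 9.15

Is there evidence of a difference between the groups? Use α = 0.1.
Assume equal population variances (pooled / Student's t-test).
Student's two-sample t-test (equal variances):
H₀: μ₁ = μ₂
H₁: μ₁ ≠ μ₂
df = n₁ + n₂ - 2 = 38
Pooled variance s_p² = [(n₁-1)s₁² + (n₂-1)s₂²] / (n₁ + n₂ - 2) = [(15)(10.11²) + (23)(9.15²)] / 38 = 91.0210
SE = √(s_p²(1/n₁ + 1/n₂)) = √(91.0210 × (1/16 + 1/24)) = 3.0792
t = (x̄₁ - x̄₂) / SE = (52.86 - 47.28) / 3.0792 = 5.58 / 3.0792 = 1.812
p-value = 0.0779

Since p-value < α = 0.1, we reject H₀.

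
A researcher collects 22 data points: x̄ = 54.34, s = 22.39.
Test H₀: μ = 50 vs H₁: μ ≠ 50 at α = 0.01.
One-sample t-test:
H₀: μ = 50
H₁: μ ≠ 50
df = n - 1 = 21
t = (x̄ - μ₀) / (s/√n) = (54.34 - 50) / (22.39/√22) = 0.909
p-value = 0.3736

Since p-value > α = 0.01, we fail to reject H₀.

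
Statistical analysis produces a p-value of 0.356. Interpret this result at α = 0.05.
Since p = 0.356 > α = 0.05, fail to reject H₀.
There is insufficient evidence to reject the null hypothesis; the result is not statistically significant at the 0.05 level.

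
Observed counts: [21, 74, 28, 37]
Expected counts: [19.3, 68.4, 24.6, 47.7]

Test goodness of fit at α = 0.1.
Chi-square goodness of fit test:
H₀: observed counts match expected distribution
H₁: observed counts differ from expected distribution
df = k - 1 = 3
χ² = Σ(O - E)²/E
   = (21 - 19.3)²/19.3 + (74 - 68.4)²/68.4 + (28 - 24.6)²/24.6 + (37 - 47.7)²/47.7
   = 0.150 + 0.458 + 0.470 + 2.400
   = 3.48
p-value = 0.3236

Since p-value > α = 0.1, we fail to reject H₀.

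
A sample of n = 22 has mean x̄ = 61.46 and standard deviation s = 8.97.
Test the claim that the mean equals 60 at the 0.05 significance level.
One-sample t-test:
H₀: μ = 60
H₁: μ ≠ 60
df = n - 1 = 21
t = (x̄ - μ₀) / (s/√n) = (61.46 - 60) / (8.97/√22) = 0.763
p-value = 0.4537

Since p-value > α = 0.05, we fail to reject H₀.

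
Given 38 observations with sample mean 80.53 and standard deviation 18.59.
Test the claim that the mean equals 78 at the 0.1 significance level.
One-sample t-test:
H₀: μ = 78
H₁: μ ≠ 78
df = n - 1 = 37
t = (x̄ - μ₀) / (s/√n) = (80.53 - 78) / (18.59/√38) = 0.839
p-value = 0.4069

Since p-value > α = 0.1, we fail to reject H₀.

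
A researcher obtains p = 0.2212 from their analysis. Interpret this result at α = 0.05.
Since p = 0.2212 > α = 0.05, fail to reject H₀.
There is insufficient evidence to reject the null hypothesis; the result is not statistically significant at the 0.05 level.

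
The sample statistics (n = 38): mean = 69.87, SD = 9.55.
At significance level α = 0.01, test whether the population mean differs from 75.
One-sample t-test:
H₀: μ = 75
H₁: μ ≠ 75
df = n - 1 = 37
t = (x̄ - μ₀) / (s/√n) = (69.87 - 75) / (9.55/√38) = -3.311
p-value = 0.0021

Since p-value < α = 0.01, we reject H₀.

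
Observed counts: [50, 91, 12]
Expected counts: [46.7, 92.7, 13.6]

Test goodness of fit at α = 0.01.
Chi-square goodness of fit test:
H₀: observed counts match expected distribution
H₁: observed counts differ from expected distribution
df = k - 1 = 2
χ² = Σ(O - E)²/E
   = (50 - 46.7)²/46.7 + (91 - 92.7)²/92.7 + (12 - 13.6)²/13.6
   = 0.233 + 0.031 + 0.188
   = 0.45
p-value = 0.7975

Since p-value > α = 0.01, we fail to reject H₀.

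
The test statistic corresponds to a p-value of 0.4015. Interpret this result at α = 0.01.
Since p = 0.4015 > α = 0.01, fail to reject H₀.
There is insufficient evidence to reject the null hypothesis; the result is not statistically significant at the 0.01 level.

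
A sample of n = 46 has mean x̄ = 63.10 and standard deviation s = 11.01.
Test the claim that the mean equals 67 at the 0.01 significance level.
One-sample t-test:
H₀: μ = 67
H₁: μ ≠ 67
df = n - 1 = 45
t = (x̄ - μ₀) / (s/√n) = (63.10 - 67) / (11.01/√46) = -2.402
p-value = 0.0205

Since p-value > α = 0.01, we fail to reject H₀.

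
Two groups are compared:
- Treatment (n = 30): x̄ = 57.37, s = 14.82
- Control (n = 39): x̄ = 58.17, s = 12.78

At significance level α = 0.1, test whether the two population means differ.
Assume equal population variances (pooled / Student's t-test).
Student's two-sample t-test (equal variances):
H₀: μ₁ = μ₂
H₁: μ₁ ≠ μ₂
df = n₁ + n₂ - 2 = 67
Pooled variance s_p² = [(n₁-1)s₁² + (n₂-1)s₂²] / (n₁ + n₂ - 2) = [(29)(14.82²) + (38)(12.78²)] / 67 = 187.6988
SE = √(s_p²(1/n₁ + 1/n₂)) = √(187.6988 × (1/30 + 1/39)) = 3.3271
t = (x̄₁ - x̄₂) / SE = (57.37 - 58.17) / 3.3271 = -0.80 / 3.3271 = -0.240
p-value = 0.8107

Since p-value > α = 0.1, we fail to reject H₀.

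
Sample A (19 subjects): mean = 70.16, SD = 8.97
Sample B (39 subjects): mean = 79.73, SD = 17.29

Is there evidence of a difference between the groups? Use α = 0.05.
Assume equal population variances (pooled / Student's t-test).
Student's two-sample t-test (equal variances):
H₀: μ₁ = μ₂
H₁: μ₁ ≠ μ₂
df = n₁ + n₂ - 2 = 56
Pooled variance s_p² = [(n₁-1)s₁² + (n₂-1)s₂²] / (n₁ + n₂ - 2) = [(18)(8.97²) + (38)(17.29²)] / 56 = 228.7174
SE = √(s_p²(1/n₁ + 1/n₂)) = √(228.7174 × (1/19 + 1/39)) = 4.2311
t = (x̄₁ - x̄₂) / SE = (70.16 - 79.73) / 4.2311 = -9.57 / 4.2311 = -2.262
p-value = 0.0276

Since p-value < α = 0.05, we reject H₀.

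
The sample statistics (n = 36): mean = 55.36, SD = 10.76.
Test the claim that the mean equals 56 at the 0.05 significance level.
One-sample t-test:
H₀: μ = 56
H₁: μ ≠ 56
df = n - 1 = 35
t = (x̄ - μ₀) / (s/√n) = (55.36 - 56) / (10.76/√36) = -0.357
p-value = 0.7233

Since p-value > α = 0.05, we fail to reject H₀.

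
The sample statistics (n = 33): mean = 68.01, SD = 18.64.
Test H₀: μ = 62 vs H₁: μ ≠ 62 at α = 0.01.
One-sample t-test:
H₀: μ = 62
H₁: μ ≠ 62
df = n - 1 = 32
t = (x̄ - μ₀) / (s/√n) = (68.01 - 62) / (18.64/√33) = 1.852
p-value = 0.0732

Since p-value > α = 0.01, we fail to reject H₀.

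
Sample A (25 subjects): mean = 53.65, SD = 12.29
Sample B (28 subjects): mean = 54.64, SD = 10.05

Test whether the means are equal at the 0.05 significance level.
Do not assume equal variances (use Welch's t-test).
Welch's two-sample t-test:
H₀: μ₁ = μ₂
H₁: μ₁ ≠ μ₂
s₁²/n₁ = 12.29²/25 = 6.0418,  s₂²/n₂ = 10.05²/28 = 3.6072
SE = √(s₁²/n₁ + s₂²/n₂) = √(6.0418 + 3.6072) = 3.1063
df (Welch-Satterthwaite) = (s₁²/n₁ + s₂²/n₂)² / [(s₁²/n₁)²/(n₁-1) + (s₂²/n₂)²/(n₂-1)] ≈ 46.48
t = (x̄₁ - x̄₂) / SE = (53.65 - 54.64) / 3.1063 = -0.99 / 3.1063 = -0.319
p-value = 0.7514

Since p-value > α = 0.05, we fail to reject H₀.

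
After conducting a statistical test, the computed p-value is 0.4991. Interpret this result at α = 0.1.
Since p = 0.4991 > α = 0.1, fail to reject H₀.
There is insufficient evidence to reject the null hypothesis; the result is not statistically significant at the 0.1 level.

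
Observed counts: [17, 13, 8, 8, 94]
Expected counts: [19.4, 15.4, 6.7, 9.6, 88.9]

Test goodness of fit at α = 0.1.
Chi-square goodness of fit test:
H₀: observed counts match expected distribution
H₁: observed counts differ from expected distribution
df = k - 1 = 4
χ² = Σ(O - E)²/E
   = (17 - 19.4)²/19.4 + (13 - 15.4)²/15.4 + (8 - 6.7)²/6.7 + (8 - 9.6)²/9.6 + (94 - 88.9)²/88.9
   = 0.297 + 0.374 + 0.252 + 0.267 + 0.293
   = 1.48
p-value = 0.8298

Since p-value > α = 0.1, we fail to reject H₀.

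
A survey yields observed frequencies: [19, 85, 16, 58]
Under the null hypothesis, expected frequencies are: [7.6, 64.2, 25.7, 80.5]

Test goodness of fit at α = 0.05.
Chi-square goodness of fit test:
H₀: observed counts match expected distribution
H₁: observed counts differ from expected distribution
df = k - 1 = 3
χ² = Σ(O - E)²/E
   = (19 - 7.6)²/7.6 + (85 - 64.2)²/64.2 + (16 - 25.7)²/25.7 + (58 - 80.5)²/80.5
   = 17.100 + 6.739 + 3.661 + 6.289
   = 33.79
p-value < 0.0001

Since p-value < α = 0.05, we reject H₀.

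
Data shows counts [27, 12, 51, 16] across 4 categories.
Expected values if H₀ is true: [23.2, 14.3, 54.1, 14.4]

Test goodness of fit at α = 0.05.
Chi-square goodness of fit test:
H₀: observed counts match expected distribution
H₁: observed counts differ from expected distribution
df = k - 1 = 3
χ² = Σ(O - E)²/E
   = (27 - 23.2)²/23.2 + (12 - 14.3)²/14.3 + (51 - 54.1)²/54.1 + (16 - 14.4)²/14.4
   = 0.622 + 0.370 + 0.178 + 0.178
   = 1.35
p-value = 0.7178

Since p-value > α = 0.05, we fail to reject H₀.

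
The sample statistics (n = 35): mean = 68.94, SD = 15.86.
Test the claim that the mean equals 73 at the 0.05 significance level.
One-sample t-test:
H₀: μ = 73
H₁: μ ≠ 73
df = n - 1 = 34
t = (x̄ - μ₀) / (s/√n) = (68.94 - 73) / (15.86/√35) = -1.514
p-value = 0.1392

Since p-value > α = 0.05, we fail to reject H₀.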